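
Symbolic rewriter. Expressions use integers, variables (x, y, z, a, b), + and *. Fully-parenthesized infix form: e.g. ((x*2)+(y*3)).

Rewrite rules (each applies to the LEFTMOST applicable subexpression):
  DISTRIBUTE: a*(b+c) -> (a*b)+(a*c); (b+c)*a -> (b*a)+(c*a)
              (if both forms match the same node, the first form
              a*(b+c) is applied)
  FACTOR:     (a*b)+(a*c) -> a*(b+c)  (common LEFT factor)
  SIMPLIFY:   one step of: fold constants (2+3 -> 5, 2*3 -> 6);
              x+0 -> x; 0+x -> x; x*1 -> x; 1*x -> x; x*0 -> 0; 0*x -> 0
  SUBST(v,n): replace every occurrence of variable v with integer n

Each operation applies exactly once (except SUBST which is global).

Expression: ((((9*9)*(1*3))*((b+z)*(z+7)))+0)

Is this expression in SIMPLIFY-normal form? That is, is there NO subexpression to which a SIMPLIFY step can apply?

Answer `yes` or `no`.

Expression: ((((9*9)*(1*3))*((b+z)*(z+7)))+0)
Scanning for simplifiable subexpressions (pre-order)...
  at root: ((((9*9)*(1*3))*((b+z)*(z+7)))+0) (SIMPLIFIABLE)
  at L: (((9*9)*(1*3))*((b+z)*(z+7))) (not simplifiable)
  at LL: ((9*9)*(1*3)) (not simplifiable)
  at LLL: (9*9) (SIMPLIFIABLE)
  at LLR: (1*3) (SIMPLIFIABLE)
  at LR: ((b+z)*(z+7)) (not simplifiable)
  at LRL: (b+z) (not simplifiable)
  at LRR: (z+7) (not simplifiable)
Found simplifiable subexpr at path root: ((((9*9)*(1*3))*((b+z)*(z+7)))+0)
One SIMPLIFY step would give: (((9*9)*(1*3))*((b+z)*(z+7)))
-> NOT in normal form.

Answer: no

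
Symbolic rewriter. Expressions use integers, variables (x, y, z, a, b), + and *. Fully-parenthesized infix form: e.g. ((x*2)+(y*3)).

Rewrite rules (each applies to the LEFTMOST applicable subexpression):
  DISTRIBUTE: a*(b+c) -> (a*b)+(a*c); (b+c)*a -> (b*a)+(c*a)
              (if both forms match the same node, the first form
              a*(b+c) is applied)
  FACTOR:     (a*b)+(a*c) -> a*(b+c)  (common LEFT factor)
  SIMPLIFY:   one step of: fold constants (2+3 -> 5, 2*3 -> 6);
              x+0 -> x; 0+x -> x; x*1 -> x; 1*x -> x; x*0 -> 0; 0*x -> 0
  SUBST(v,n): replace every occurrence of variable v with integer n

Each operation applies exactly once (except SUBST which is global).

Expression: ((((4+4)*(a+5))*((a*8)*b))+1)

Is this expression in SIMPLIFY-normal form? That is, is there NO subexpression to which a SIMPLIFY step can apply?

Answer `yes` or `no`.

Expression: ((((4+4)*(a+5))*((a*8)*b))+1)
Scanning for simplifiable subexpressions (pre-order)...
  at root: ((((4+4)*(a+5))*((a*8)*b))+1) (not simplifiable)
  at L: (((4+4)*(a+5))*((a*8)*b)) (not simplifiable)
  at LL: ((4+4)*(a+5)) (not simplifiable)
  at LLL: (4+4) (SIMPLIFIABLE)
  at LLR: (a+5) (not simplifiable)
  at LR: ((a*8)*b) (not simplifiable)
  at LRL: (a*8) (not simplifiable)
Found simplifiable subexpr at path LLL: (4+4)
One SIMPLIFY step would give: (((8*(a+5))*((a*8)*b))+1)
-> NOT in normal form.

Answer: no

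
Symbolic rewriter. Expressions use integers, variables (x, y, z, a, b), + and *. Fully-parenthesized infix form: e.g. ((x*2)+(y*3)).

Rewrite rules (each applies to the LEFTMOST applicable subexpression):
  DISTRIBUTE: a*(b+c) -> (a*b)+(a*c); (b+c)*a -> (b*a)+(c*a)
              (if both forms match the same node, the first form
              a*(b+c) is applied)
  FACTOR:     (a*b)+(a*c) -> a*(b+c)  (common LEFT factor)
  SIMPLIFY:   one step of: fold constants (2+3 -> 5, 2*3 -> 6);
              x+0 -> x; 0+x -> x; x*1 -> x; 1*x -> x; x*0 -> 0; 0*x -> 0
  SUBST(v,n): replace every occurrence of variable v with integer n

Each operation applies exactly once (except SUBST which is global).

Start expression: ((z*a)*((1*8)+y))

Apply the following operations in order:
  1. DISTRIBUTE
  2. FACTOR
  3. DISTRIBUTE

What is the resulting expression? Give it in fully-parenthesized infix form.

Start: ((z*a)*((1*8)+y))
Apply DISTRIBUTE at root (target: ((z*a)*((1*8)+y))): ((z*a)*((1*8)+y)) -> (((z*a)*(1*8))+((z*a)*y))
Apply FACTOR at root (target: (((z*a)*(1*8))+((z*a)*y))): (((z*a)*(1*8))+((z*a)*y)) -> ((z*a)*((1*8)+y))
Apply DISTRIBUTE at root (target: ((z*a)*((1*8)+y))): ((z*a)*((1*8)+y)) -> (((z*a)*(1*8))+((z*a)*y))

Answer: (((z*a)*(1*8))+((z*a)*y))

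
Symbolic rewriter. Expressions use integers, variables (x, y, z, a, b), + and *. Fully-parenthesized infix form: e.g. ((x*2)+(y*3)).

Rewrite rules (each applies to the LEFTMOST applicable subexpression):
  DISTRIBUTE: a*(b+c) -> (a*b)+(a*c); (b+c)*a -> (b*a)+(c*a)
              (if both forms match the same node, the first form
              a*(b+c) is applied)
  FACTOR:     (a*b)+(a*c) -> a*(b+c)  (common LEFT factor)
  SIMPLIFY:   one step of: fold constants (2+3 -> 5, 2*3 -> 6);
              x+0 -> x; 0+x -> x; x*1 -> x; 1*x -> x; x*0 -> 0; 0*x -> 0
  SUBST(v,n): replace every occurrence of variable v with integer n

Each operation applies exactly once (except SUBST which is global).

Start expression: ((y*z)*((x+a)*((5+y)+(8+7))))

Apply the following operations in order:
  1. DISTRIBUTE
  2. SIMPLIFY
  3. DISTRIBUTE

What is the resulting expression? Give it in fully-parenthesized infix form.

Answer: (((y*z)*((x+a)*(5+y)))+((y*z)*((x+a)*15)))

Derivation:
Start: ((y*z)*((x+a)*((5+y)+(8+7))))
Apply DISTRIBUTE at R (target: ((x+a)*((5+y)+(8+7)))): ((y*z)*((x+a)*((5+y)+(8+7)))) -> ((y*z)*(((x+a)*(5+y))+((x+a)*(8+7))))
Apply SIMPLIFY at RRR (target: (8+7)): ((y*z)*(((x+a)*(5+y))+((x+a)*(8+7)))) -> ((y*z)*(((x+a)*(5+y))+((x+a)*15)))
Apply DISTRIBUTE at root (target: ((y*z)*(((x+a)*(5+y))+((x+a)*15)))): ((y*z)*(((x+a)*(5+y))+((x+a)*15))) -> (((y*z)*((x+a)*(5+y)))+((y*z)*((x+a)*15)))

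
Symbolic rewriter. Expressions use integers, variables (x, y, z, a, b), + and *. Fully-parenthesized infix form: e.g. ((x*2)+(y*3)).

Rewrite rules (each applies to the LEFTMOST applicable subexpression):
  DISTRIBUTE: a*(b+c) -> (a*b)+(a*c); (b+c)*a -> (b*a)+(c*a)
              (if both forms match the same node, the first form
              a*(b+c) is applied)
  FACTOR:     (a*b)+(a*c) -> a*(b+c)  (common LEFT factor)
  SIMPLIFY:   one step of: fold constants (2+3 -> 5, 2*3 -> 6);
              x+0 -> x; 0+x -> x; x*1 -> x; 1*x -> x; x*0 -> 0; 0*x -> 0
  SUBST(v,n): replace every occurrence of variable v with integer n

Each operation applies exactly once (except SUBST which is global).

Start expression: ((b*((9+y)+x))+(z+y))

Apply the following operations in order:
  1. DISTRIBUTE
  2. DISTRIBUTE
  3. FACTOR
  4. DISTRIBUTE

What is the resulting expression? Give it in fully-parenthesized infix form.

Answer: ((((b*9)+(b*y))+(b*x))+(z+y))

Derivation:
Start: ((b*((9+y)+x))+(z+y))
Apply DISTRIBUTE at L (target: (b*((9+y)+x))): ((b*((9+y)+x))+(z+y)) -> (((b*(9+y))+(b*x))+(z+y))
Apply DISTRIBUTE at LL (target: (b*(9+y))): (((b*(9+y))+(b*x))+(z+y)) -> ((((b*9)+(b*y))+(b*x))+(z+y))
Apply FACTOR at LL (target: ((b*9)+(b*y))): ((((b*9)+(b*y))+(b*x))+(z+y)) -> (((b*(9+y))+(b*x))+(z+y))
Apply DISTRIBUTE at LL (target: (b*(9+y))): (((b*(9+y))+(b*x))+(z+y)) -> ((((b*9)+(b*y))+(b*x))+(z+y))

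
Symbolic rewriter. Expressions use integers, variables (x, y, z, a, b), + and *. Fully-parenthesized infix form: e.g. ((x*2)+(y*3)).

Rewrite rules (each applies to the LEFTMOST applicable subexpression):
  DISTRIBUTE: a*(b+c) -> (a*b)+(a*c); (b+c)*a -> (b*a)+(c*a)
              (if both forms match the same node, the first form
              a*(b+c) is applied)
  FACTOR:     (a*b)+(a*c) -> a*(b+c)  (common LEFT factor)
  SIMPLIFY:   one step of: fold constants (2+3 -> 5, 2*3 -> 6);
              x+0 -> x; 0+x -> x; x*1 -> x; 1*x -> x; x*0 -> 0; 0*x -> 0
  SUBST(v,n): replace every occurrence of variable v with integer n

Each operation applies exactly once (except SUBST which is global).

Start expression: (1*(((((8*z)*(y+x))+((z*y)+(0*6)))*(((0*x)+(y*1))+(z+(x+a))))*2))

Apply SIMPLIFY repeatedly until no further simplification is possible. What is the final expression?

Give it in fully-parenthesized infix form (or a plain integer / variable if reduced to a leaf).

Start: (1*(((((8*z)*(y+x))+((z*y)+(0*6)))*(((0*x)+(y*1))+(z+(x+a))))*2))
Step 1: at root: (1*(((((8*z)*(y+x))+((z*y)+(0*6)))*(((0*x)+(y*1))+(z+(x+a))))*2)) -> (((((8*z)*(y+x))+((z*y)+(0*6)))*(((0*x)+(y*1))+(z+(x+a))))*2); overall: (1*(((((8*z)*(y+x))+((z*y)+(0*6)))*(((0*x)+(y*1))+(z+(x+a))))*2)) -> (((((8*z)*(y+x))+((z*y)+(0*6)))*(((0*x)+(y*1))+(z+(x+a))))*2)
Step 2: at LLRR: (0*6) -> 0; overall: (((((8*z)*(y+x))+((z*y)+(0*6)))*(((0*x)+(y*1))+(z+(x+a))))*2) -> (((((8*z)*(y+x))+((z*y)+0))*(((0*x)+(y*1))+(z+(x+a))))*2)
Step 3: at LLR: ((z*y)+0) -> (z*y); overall: (((((8*z)*(y+x))+((z*y)+0))*(((0*x)+(y*1))+(z+(x+a))))*2) -> (((((8*z)*(y+x))+(z*y))*(((0*x)+(y*1))+(z+(x+a))))*2)
Step 4: at LRLL: (0*x) -> 0; overall: (((((8*z)*(y+x))+(z*y))*(((0*x)+(y*1))+(z+(x+a))))*2) -> (((((8*z)*(y+x))+(z*y))*((0+(y*1))+(z+(x+a))))*2)
Step 5: at LRL: (0+(y*1)) -> (y*1); overall: (((((8*z)*(y+x))+(z*y))*((0+(y*1))+(z+(x+a))))*2) -> (((((8*z)*(y+x))+(z*y))*((y*1)+(z+(x+a))))*2)
Step 6: at LRL: (y*1) -> y; overall: (((((8*z)*(y+x))+(z*y))*((y*1)+(z+(x+a))))*2) -> (((((8*z)*(y+x))+(z*y))*(y+(z+(x+a))))*2)
Fixed point: (((((8*z)*(y+x))+(z*y))*(y+(z+(x+a))))*2)

Answer: (((((8*z)*(y+x))+(z*y))*(y+(z+(x+a))))*2)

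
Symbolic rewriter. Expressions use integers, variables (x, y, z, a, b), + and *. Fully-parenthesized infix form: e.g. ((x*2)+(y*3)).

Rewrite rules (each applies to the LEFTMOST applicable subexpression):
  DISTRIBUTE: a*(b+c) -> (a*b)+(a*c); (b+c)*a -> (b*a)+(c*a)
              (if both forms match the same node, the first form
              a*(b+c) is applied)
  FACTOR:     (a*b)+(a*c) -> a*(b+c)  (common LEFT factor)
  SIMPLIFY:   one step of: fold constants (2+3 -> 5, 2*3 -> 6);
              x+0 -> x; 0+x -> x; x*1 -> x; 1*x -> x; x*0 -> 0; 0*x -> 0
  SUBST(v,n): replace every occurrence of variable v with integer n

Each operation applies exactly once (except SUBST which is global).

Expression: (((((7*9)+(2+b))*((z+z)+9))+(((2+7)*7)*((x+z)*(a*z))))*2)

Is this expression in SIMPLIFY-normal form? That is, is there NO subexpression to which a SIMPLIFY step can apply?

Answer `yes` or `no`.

Answer: no

Derivation:
Expression: (((((7*9)+(2+b))*((z+z)+9))+(((2+7)*7)*((x+z)*(a*z))))*2)
Scanning for simplifiable subexpressions (pre-order)...
  at root: (((((7*9)+(2+b))*((z+z)+9))+(((2+7)*7)*((x+z)*(a*z))))*2) (not simplifiable)
  at L: ((((7*9)+(2+b))*((z+z)+9))+(((2+7)*7)*((x+z)*(a*z)))) (not simplifiable)
  at LL: (((7*9)+(2+b))*((z+z)+9)) (not simplifiable)
  at LLL: ((7*9)+(2+b)) (not simplifiable)
  at LLLL: (7*9) (SIMPLIFIABLE)
  at LLLR: (2+b) (not simplifiable)
  at LLR: ((z+z)+9) (not simplifiable)
  at LLRL: (z+z) (not simplifiable)
  at LR: (((2+7)*7)*((x+z)*(a*z))) (not simplifiable)
  at LRL: ((2+7)*7) (not simplifiable)
  at LRLL: (2+7) (SIMPLIFIABLE)
  at LRR: ((x+z)*(a*z)) (not simplifiable)
  at LRRL: (x+z) (not simplifiable)
  at LRRR: (a*z) (not simplifiable)
Found simplifiable subexpr at path LLLL: (7*9)
One SIMPLIFY step would give: ((((63+(2+b))*((z+z)+9))+(((2+7)*7)*((x+z)*(a*z))))*2)
-> NOT in normal form.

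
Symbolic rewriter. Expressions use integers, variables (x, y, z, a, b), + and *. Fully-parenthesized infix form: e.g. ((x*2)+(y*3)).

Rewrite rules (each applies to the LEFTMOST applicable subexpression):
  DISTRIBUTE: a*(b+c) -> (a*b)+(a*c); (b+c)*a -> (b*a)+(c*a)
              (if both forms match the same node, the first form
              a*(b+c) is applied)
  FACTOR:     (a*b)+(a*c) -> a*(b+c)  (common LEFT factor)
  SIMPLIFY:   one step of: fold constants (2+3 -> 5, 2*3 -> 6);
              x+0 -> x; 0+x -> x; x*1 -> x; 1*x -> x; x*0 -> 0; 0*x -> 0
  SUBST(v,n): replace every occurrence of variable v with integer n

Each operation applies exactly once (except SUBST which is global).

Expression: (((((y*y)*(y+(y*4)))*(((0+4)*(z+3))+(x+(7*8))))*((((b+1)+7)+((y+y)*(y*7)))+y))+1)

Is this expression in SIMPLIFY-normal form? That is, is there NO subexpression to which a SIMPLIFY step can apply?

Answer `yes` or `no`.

Expression: (((((y*y)*(y+(y*4)))*(((0+4)*(z+3))+(x+(7*8))))*((((b+1)+7)+((y+y)*(y*7)))+y))+1)
Scanning for simplifiable subexpressions (pre-order)...
  at root: (((((y*y)*(y+(y*4)))*(((0+4)*(z+3))+(x+(7*8))))*((((b+1)+7)+((y+y)*(y*7)))+y))+1) (not simplifiable)
  at L: ((((y*y)*(y+(y*4)))*(((0+4)*(z+3))+(x+(7*8))))*((((b+1)+7)+((y+y)*(y*7)))+y)) (not simplifiable)
  at LL: (((y*y)*(y+(y*4)))*(((0+4)*(z+3))+(x+(7*8)))) (not simplifiable)
  at LLL: ((y*y)*(y+(y*4))) (not simplifiable)
  at LLLL: (y*y) (not simplifiable)
  at LLLR: (y+(y*4)) (not simplifiable)
  at LLLRR: (y*4) (not simplifiable)
  at LLR: (((0+4)*(z+3))+(x+(7*8))) (not simplifiable)
  at LLRL: ((0+4)*(z+3)) (not simplifiable)
  at LLRLL: (0+4) (SIMPLIFIABLE)
  at LLRLR: (z+3) (not simplifiable)
  at LLRR: (x+(7*8)) (not simplifiable)
  at LLRRR: (7*8) (SIMPLIFIABLE)
  at LR: ((((b+1)+7)+((y+y)*(y*7)))+y) (not simplifiable)
  at LRL: (((b+1)+7)+((y+y)*(y*7))) (not simplifiable)
  at LRLL: ((b+1)+7) (not simplifiable)
  at LRLLL: (b+1) (not simplifiable)
  at LRLR: ((y+y)*(y*7)) (not simplifiable)
  at LRLRL: (y+y) (not simplifiable)
  at LRLRR: (y*7) (not simplifiable)
Found simplifiable subexpr at path LLRLL: (0+4)
One SIMPLIFY step would give: (((((y*y)*(y+(y*4)))*((4*(z+3))+(x+(7*8))))*((((b+1)+7)+((y+y)*(y*7)))+y))+1)
-> NOT in normal form.

Answer: no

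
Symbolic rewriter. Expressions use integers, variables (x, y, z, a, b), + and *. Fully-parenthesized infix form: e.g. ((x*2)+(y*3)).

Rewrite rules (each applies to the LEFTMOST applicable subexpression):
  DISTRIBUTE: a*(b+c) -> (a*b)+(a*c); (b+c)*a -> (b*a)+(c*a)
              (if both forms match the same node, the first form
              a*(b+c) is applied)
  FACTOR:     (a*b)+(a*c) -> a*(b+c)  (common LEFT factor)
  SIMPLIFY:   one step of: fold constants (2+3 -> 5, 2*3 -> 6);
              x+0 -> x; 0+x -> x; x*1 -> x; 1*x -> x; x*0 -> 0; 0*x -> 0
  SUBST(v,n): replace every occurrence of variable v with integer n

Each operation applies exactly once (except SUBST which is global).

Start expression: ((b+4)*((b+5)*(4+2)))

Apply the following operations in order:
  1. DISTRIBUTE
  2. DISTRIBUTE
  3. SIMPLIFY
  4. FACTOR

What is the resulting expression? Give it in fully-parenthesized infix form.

Answer: ((b*((b+5)*(4+2)))+(4*((b+5)*6)))

Derivation:
Start: ((b+4)*((b+5)*(4+2)))
Apply DISTRIBUTE at root (target: ((b+4)*((b+5)*(4+2)))): ((b+4)*((b+5)*(4+2))) -> ((b*((b+5)*(4+2)))+(4*((b+5)*(4+2))))
Apply DISTRIBUTE at LR (target: ((b+5)*(4+2))): ((b*((b+5)*(4+2)))+(4*((b+5)*(4+2)))) -> ((b*(((b+5)*4)+((b+5)*2)))+(4*((b+5)*(4+2))))
Apply SIMPLIFY at RRR (target: (4+2)): ((b*(((b+5)*4)+((b+5)*2)))+(4*((b+5)*(4+2)))) -> ((b*(((b+5)*4)+((b+5)*2)))+(4*((b+5)*6)))
Apply FACTOR at LR (target: (((b+5)*4)+((b+5)*2))): ((b*(((b+5)*4)+((b+5)*2)))+(4*((b+5)*6))) -> ((b*((b+5)*(4+2)))+(4*((b+5)*6)))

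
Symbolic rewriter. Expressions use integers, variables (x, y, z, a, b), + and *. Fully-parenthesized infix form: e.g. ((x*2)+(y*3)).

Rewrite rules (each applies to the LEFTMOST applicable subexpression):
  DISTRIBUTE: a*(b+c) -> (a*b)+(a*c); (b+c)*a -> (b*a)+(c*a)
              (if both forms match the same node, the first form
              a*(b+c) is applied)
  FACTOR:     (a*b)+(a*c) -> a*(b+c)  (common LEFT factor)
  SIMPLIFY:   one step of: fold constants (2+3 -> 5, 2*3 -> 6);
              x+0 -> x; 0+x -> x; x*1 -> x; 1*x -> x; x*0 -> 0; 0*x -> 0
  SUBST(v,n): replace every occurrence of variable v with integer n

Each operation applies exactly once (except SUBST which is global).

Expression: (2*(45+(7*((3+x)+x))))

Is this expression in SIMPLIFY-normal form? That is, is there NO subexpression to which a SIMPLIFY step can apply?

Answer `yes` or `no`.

Answer: yes

Derivation:
Expression: (2*(45+(7*((3+x)+x))))
Scanning for simplifiable subexpressions (pre-order)...
  at root: (2*(45+(7*((3+x)+x)))) (not simplifiable)
  at R: (45+(7*((3+x)+x))) (not simplifiable)
  at RR: (7*((3+x)+x)) (not simplifiable)
  at RRR: ((3+x)+x) (not simplifiable)
  at RRRL: (3+x) (not simplifiable)
Result: no simplifiable subexpression found -> normal form.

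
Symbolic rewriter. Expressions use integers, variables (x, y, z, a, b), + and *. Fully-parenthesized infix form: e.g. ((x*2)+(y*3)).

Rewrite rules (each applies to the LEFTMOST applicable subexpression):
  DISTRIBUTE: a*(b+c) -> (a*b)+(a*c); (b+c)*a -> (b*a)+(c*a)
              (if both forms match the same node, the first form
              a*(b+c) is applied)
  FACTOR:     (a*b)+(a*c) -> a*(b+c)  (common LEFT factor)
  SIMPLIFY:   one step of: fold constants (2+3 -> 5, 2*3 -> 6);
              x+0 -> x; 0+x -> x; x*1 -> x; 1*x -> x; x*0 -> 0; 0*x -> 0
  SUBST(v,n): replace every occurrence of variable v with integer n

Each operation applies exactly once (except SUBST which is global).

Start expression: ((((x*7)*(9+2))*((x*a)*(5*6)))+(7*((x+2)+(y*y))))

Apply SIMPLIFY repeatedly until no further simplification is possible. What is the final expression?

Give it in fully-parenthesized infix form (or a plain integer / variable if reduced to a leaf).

Start: ((((x*7)*(9+2))*((x*a)*(5*6)))+(7*((x+2)+(y*y))))
Step 1: at LLR: (9+2) -> 11; overall: ((((x*7)*(9+2))*((x*a)*(5*6)))+(7*((x+2)+(y*y)))) -> ((((x*7)*11)*((x*a)*(5*6)))+(7*((x+2)+(y*y))))
Step 2: at LRR: (5*6) -> 30; overall: ((((x*7)*11)*((x*a)*(5*6)))+(7*((x+2)+(y*y)))) -> ((((x*7)*11)*((x*a)*30))+(7*((x+2)+(y*y))))
Fixed point: ((((x*7)*11)*((x*a)*30))+(7*((x+2)+(y*y))))

Answer: ((((x*7)*11)*((x*a)*30))+(7*((x+2)+(y*y))))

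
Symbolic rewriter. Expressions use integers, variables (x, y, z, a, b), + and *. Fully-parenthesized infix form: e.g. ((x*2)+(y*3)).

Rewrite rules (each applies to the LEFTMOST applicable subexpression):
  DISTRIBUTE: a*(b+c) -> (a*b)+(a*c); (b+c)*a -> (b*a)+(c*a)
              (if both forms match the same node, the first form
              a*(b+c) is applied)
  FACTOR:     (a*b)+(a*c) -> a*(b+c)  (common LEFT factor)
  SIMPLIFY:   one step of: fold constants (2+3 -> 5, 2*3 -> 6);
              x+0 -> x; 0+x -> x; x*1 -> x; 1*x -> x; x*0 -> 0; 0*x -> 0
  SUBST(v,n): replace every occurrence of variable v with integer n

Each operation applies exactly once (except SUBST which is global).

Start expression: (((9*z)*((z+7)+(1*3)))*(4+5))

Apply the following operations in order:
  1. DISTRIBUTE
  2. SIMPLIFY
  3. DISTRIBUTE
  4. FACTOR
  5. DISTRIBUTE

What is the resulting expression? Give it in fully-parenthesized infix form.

Start: (((9*z)*((z+7)+(1*3)))*(4+5))
Apply DISTRIBUTE at root (target: (((9*z)*((z+7)+(1*3)))*(4+5))): (((9*z)*((z+7)+(1*3)))*(4+5)) -> ((((9*z)*((z+7)+(1*3)))*4)+(((9*z)*((z+7)+(1*3)))*5))
Apply SIMPLIFY at LLRR (target: (1*3)): ((((9*z)*((z+7)+(1*3)))*4)+(((9*z)*((z+7)+(1*3)))*5)) -> ((((9*z)*((z+7)+3))*4)+(((9*z)*((z+7)+(1*3)))*5))
Apply DISTRIBUTE at LL (target: ((9*z)*((z+7)+3))): ((((9*z)*((z+7)+3))*4)+(((9*z)*((z+7)+(1*3)))*5)) -> (((((9*z)*(z+7))+((9*z)*3))*4)+(((9*z)*((z+7)+(1*3)))*5))
Apply FACTOR at LL (target: (((9*z)*(z+7))+((9*z)*3))): (((((9*z)*(z+7))+((9*z)*3))*4)+(((9*z)*((z+7)+(1*3)))*5)) -> ((((9*z)*((z+7)+3))*4)+(((9*z)*((z+7)+(1*3)))*5))
Apply DISTRIBUTE at LL (target: ((9*z)*((z+7)+3))): ((((9*z)*((z+7)+3))*4)+(((9*z)*((z+7)+(1*3)))*5)) -> (((((9*z)*(z+7))+((9*z)*3))*4)+(((9*z)*((z+7)+(1*3)))*5))

Answer: (((((9*z)*(z+7))+((9*z)*3))*4)+(((9*z)*((z+7)+(1*3)))*5))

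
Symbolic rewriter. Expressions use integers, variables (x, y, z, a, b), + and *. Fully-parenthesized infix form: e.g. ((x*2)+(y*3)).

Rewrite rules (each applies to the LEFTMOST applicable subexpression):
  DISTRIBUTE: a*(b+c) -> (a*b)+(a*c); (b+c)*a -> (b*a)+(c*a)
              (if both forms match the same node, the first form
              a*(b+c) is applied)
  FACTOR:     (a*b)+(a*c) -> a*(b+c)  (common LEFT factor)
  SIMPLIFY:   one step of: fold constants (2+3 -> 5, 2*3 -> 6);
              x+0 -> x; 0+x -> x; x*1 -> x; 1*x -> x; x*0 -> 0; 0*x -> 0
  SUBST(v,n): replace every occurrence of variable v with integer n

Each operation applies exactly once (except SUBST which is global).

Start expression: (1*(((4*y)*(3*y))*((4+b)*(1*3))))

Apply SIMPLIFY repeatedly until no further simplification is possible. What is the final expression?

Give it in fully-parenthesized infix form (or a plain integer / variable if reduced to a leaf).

Start: (1*(((4*y)*(3*y))*((4+b)*(1*3))))
Step 1: at root: (1*(((4*y)*(3*y))*((4+b)*(1*3)))) -> (((4*y)*(3*y))*((4+b)*(1*3))); overall: (1*(((4*y)*(3*y))*((4+b)*(1*3)))) -> (((4*y)*(3*y))*((4+b)*(1*3)))
Step 2: at RR: (1*3) -> 3; overall: (((4*y)*(3*y))*((4+b)*(1*3))) -> (((4*y)*(3*y))*((4+b)*3))
Fixed point: (((4*y)*(3*y))*((4+b)*3))

Answer: (((4*y)*(3*y))*((4+b)*3))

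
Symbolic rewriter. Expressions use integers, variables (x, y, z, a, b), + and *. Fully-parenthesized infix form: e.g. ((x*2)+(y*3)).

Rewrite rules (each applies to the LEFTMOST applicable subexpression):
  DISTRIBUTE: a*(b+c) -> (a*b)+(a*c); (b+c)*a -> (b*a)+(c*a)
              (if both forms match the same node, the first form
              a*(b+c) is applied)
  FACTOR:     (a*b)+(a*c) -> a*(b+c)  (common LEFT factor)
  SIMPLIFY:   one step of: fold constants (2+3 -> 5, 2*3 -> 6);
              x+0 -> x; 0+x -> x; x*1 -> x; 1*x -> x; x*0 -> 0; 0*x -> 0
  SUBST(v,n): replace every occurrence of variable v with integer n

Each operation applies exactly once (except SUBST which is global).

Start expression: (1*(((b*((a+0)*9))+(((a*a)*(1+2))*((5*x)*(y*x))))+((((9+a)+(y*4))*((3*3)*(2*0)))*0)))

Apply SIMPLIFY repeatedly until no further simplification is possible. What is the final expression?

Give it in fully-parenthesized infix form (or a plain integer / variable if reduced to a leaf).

Answer: ((b*(a*9))+(((a*a)*3)*((5*x)*(y*x))))

Derivation:
Start: (1*(((b*((a+0)*9))+(((a*a)*(1+2))*((5*x)*(y*x))))+((((9+a)+(y*4))*((3*3)*(2*0)))*0)))
Step 1: at root: (1*(((b*((a+0)*9))+(((a*a)*(1+2))*((5*x)*(y*x))))+((((9+a)+(y*4))*((3*3)*(2*0)))*0))) -> (((b*((a+0)*9))+(((a*a)*(1+2))*((5*x)*(y*x))))+((((9+a)+(y*4))*((3*3)*(2*0)))*0)); overall: (1*(((b*((a+0)*9))+(((a*a)*(1+2))*((5*x)*(y*x))))+((((9+a)+(y*4))*((3*3)*(2*0)))*0))) -> (((b*((a+0)*9))+(((a*a)*(1+2))*((5*x)*(y*x))))+((((9+a)+(y*4))*((3*3)*(2*0)))*0))
Step 2: at LLRL: (a+0) -> a; overall: (((b*((a+0)*9))+(((a*a)*(1+2))*((5*x)*(y*x))))+((((9+a)+(y*4))*((3*3)*(2*0)))*0)) -> (((b*(a*9))+(((a*a)*(1+2))*((5*x)*(y*x))))+((((9+a)+(y*4))*((3*3)*(2*0)))*0))
Step 3: at LRLR: (1+2) -> 3; overall: (((b*(a*9))+(((a*a)*(1+2))*((5*x)*(y*x))))+((((9+a)+(y*4))*((3*3)*(2*0)))*0)) -> (((b*(a*9))+(((a*a)*3)*((5*x)*(y*x))))+((((9+a)+(y*4))*((3*3)*(2*0)))*0))
Step 4: at R: ((((9+a)+(y*4))*((3*3)*(2*0)))*0) -> 0; overall: (((b*(a*9))+(((a*a)*3)*((5*x)*(y*x))))+((((9+a)+(y*4))*((3*3)*(2*0)))*0)) -> (((b*(a*9))+(((a*a)*3)*((5*x)*(y*x))))+0)
Step 5: at root: (((b*(a*9))+(((a*a)*3)*((5*x)*(y*x))))+0) -> ((b*(a*9))+(((a*a)*3)*((5*x)*(y*x)))); overall: (((b*(a*9))+(((a*a)*3)*((5*x)*(y*x))))+0) -> ((b*(a*9))+(((a*a)*3)*((5*x)*(y*x))))
Fixed point: ((b*(a*9))+(((a*a)*3)*((5*x)*(y*x))))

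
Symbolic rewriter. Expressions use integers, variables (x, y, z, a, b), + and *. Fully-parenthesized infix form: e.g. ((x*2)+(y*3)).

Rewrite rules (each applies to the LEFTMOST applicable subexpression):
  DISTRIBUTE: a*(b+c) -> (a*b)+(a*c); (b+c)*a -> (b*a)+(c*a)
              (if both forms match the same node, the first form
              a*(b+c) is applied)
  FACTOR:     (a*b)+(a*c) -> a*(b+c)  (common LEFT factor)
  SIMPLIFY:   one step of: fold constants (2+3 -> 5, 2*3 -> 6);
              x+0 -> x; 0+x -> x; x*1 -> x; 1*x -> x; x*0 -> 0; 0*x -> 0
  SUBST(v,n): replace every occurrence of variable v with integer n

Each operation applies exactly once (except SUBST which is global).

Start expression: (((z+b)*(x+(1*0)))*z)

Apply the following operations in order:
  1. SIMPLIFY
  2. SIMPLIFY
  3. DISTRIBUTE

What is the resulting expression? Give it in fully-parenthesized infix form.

Start: (((z+b)*(x+(1*0)))*z)
Apply SIMPLIFY at LRR (target: (1*0)): (((z+b)*(x+(1*0)))*z) -> (((z+b)*(x+0))*z)
Apply SIMPLIFY at LR (target: (x+0)): (((z+b)*(x+0))*z) -> (((z+b)*x)*z)
Apply DISTRIBUTE at L (target: ((z+b)*x)): (((z+b)*x)*z) -> (((z*x)+(b*x))*z)

Answer: (((z*x)+(b*x))*z)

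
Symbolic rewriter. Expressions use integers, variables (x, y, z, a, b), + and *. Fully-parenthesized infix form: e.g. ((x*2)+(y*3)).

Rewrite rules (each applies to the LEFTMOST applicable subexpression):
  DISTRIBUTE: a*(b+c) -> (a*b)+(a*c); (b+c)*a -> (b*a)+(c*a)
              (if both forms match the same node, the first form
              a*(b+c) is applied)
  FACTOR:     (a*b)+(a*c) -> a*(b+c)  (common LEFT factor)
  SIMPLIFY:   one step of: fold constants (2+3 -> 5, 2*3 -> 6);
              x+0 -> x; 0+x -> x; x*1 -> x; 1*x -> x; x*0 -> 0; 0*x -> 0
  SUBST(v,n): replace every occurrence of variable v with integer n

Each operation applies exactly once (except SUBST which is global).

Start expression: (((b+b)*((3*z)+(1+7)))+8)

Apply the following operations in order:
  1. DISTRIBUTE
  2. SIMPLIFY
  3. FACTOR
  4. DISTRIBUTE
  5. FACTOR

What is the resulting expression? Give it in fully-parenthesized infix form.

Answer: (((b+b)*((3*z)+8))+8)

Derivation:
Start: (((b+b)*((3*z)+(1+7)))+8)
Apply DISTRIBUTE at L (target: ((b+b)*((3*z)+(1+7)))): (((b+b)*((3*z)+(1+7)))+8) -> ((((b+b)*(3*z))+((b+b)*(1+7)))+8)
Apply SIMPLIFY at LRR (target: (1+7)): ((((b+b)*(3*z))+((b+b)*(1+7)))+8) -> ((((b+b)*(3*z))+((b+b)*8))+8)
Apply FACTOR at L (target: (((b+b)*(3*z))+((b+b)*8))): ((((b+b)*(3*z))+((b+b)*8))+8) -> (((b+b)*((3*z)+8))+8)
Apply DISTRIBUTE at L (target: ((b+b)*((3*z)+8))): (((b+b)*((3*z)+8))+8) -> ((((b+b)*(3*z))+((b+b)*8))+8)
Apply FACTOR at L (target: (((b+b)*(3*z))+((b+b)*8))): ((((b+b)*(3*z))+((b+b)*8))+8) -> (((b+b)*((3*z)+8))+8)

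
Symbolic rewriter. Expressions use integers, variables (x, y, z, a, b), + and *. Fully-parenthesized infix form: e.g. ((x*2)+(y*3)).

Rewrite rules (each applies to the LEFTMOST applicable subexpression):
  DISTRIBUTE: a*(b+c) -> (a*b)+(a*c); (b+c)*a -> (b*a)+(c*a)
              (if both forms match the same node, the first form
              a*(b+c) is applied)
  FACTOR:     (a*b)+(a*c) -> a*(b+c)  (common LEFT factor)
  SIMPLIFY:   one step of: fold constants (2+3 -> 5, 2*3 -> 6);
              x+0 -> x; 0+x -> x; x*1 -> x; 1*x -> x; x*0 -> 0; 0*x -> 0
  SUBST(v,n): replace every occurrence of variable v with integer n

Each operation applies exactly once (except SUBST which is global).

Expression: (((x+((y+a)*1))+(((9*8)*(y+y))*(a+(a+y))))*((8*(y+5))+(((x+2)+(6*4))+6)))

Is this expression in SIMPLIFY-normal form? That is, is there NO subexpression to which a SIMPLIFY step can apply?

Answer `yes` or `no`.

Expression: (((x+((y+a)*1))+(((9*8)*(y+y))*(a+(a+y))))*((8*(y+5))+(((x+2)+(6*4))+6)))
Scanning for simplifiable subexpressions (pre-order)...
  at root: (((x+((y+a)*1))+(((9*8)*(y+y))*(a+(a+y))))*((8*(y+5))+(((x+2)+(6*4))+6))) (not simplifiable)
  at L: ((x+((y+a)*1))+(((9*8)*(y+y))*(a+(a+y)))) (not simplifiable)
  at LL: (x+((y+a)*1)) (not simplifiable)
  at LLR: ((y+a)*1) (SIMPLIFIABLE)
  at LLRL: (y+a) (not simplifiable)
  at LR: (((9*8)*(y+y))*(a+(a+y))) (not simplifiable)
  at LRL: ((9*8)*(y+y)) (not simplifiable)
  at LRLL: (9*8) (SIMPLIFIABLE)
  at LRLR: (y+y) (not simplifiable)
  at LRR: (a+(a+y)) (not simplifiable)
  at LRRR: (a+y) (not simplifiable)
  at R: ((8*(y+5))+(((x+2)+(6*4))+6)) (not simplifiable)
  at RL: (8*(y+5)) (not simplifiable)
  at RLR: (y+5) (not simplifiable)
  at RR: (((x+2)+(6*4))+6) (not simplifiable)
  at RRL: ((x+2)+(6*4)) (not simplifiable)
  at RRLL: (x+2) (not simplifiable)
  at RRLR: (6*4) (SIMPLIFIABLE)
Found simplifiable subexpr at path LLR: ((y+a)*1)
One SIMPLIFY step would give: (((x+(y+a))+(((9*8)*(y+y))*(a+(a+y))))*((8*(y+5))+(((x+2)+(6*4))+6)))
-> NOT in normal form.

Answer: no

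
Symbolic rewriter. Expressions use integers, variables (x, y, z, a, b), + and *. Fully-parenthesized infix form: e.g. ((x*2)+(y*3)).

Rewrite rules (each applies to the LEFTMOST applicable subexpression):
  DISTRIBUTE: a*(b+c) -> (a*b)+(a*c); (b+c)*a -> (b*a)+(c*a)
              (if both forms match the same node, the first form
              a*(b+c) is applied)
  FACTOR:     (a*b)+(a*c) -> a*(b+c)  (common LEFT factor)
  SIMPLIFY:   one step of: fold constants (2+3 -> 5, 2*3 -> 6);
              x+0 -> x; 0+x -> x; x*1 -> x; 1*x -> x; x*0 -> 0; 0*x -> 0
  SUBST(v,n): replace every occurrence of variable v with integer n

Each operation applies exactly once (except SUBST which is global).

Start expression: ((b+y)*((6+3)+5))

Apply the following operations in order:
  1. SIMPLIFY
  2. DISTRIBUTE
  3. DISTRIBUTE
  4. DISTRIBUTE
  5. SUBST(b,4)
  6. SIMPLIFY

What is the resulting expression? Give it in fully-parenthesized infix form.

Answer: ((36+(y*9))+((4*5)+(y*5)))

Derivation:
Start: ((b+y)*((6+3)+5))
Apply SIMPLIFY at RL (target: (6+3)): ((b+y)*((6+3)+5)) -> ((b+y)*(9+5))
Apply DISTRIBUTE at root (target: ((b+y)*(9+5))): ((b+y)*(9+5)) -> (((b+y)*9)+((b+y)*5))
Apply DISTRIBUTE at L (target: ((b+y)*9)): (((b+y)*9)+((b+y)*5)) -> (((b*9)+(y*9))+((b+y)*5))
Apply DISTRIBUTE at R (target: ((b+y)*5)): (((b*9)+(y*9))+((b+y)*5)) -> (((b*9)+(y*9))+((b*5)+(y*5)))
Apply SUBST(b,4): (((b*9)+(y*9))+((b*5)+(y*5))) -> (((4*9)+(y*9))+((4*5)+(y*5)))
Apply SIMPLIFY at LL (target: (4*9)): (((4*9)+(y*9))+((4*5)+(y*5))) -> ((36+(y*9))+((4*5)+(y*5)))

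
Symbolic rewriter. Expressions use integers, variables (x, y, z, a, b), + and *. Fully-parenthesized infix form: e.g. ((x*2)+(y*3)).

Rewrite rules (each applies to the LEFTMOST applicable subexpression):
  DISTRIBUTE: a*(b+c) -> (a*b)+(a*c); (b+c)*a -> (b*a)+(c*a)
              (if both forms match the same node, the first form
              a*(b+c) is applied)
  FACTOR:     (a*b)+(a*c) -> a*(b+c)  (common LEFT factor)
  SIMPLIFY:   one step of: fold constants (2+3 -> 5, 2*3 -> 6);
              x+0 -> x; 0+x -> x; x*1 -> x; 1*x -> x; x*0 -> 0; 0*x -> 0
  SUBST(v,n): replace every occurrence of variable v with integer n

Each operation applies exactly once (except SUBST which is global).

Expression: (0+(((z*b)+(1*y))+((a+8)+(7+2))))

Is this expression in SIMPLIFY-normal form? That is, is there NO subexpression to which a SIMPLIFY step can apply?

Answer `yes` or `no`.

Answer: no

Derivation:
Expression: (0+(((z*b)+(1*y))+((a+8)+(7+2))))
Scanning for simplifiable subexpressions (pre-order)...
  at root: (0+(((z*b)+(1*y))+((a+8)+(7+2)))) (SIMPLIFIABLE)
  at R: (((z*b)+(1*y))+((a+8)+(7+2))) (not simplifiable)
  at RL: ((z*b)+(1*y)) (not simplifiable)
  at RLL: (z*b) (not simplifiable)
  at RLR: (1*y) (SIMPLIFIABLE)
  at RR: ((a+8)+(7+2)) (not simplifiable)
  at RRL: (a+8) (not simplifiable)
  at RRR: (7+2) (SIMPLIFIABLE)
Found simplifiable subexpr at path root: (0+(((z*b)+(1*y))+((a+8)+(7+2))))
One SIMPLIFY step would give: (((z*b)+(1*y))+((a+8)+(7+2)))
-> NOT in normal form.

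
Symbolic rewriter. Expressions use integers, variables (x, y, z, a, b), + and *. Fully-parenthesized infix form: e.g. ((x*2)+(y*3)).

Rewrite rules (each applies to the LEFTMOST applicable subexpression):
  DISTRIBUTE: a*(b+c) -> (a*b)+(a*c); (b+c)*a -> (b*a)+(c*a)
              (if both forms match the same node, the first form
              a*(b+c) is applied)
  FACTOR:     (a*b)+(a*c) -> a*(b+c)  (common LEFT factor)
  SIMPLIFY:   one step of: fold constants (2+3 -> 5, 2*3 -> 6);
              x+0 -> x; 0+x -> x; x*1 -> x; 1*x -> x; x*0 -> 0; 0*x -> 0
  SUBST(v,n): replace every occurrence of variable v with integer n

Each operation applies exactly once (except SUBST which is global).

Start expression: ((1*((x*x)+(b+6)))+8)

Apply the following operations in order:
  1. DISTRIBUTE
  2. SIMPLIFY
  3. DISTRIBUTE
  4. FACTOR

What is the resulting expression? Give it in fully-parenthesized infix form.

Start: ((1*((x*x)+(b+6)))+8)
Apply DISTRIBUTE at L (target: (1*((x*x)+(b+6)))): ((1*((x*x)+(b+6)))+8) -> (((1*(x*x))+(1*(b+6)))+8)
Apply SIMPLIFY at LL (target: (1*(x*x))): (((1*(x*x))+(1*(b+6)))+8) -> (((x*x)+(1*(b+6)))+8)
Apply DISTRIBUTE at LR (target: (1*(b+6))): (((x*x)+(1*(b+6)))+8) -> (((x*x)+((1*b)+(1*6)))+8)
Apply FACTOR at LR (target: ((1*b)+(1*6))): (((x*x)+((1*b)+(1*6)))+8) -> (((x*x)+(1*(b+6)))+8)

Answer: (((x*x)+(1*(b+6)))+8)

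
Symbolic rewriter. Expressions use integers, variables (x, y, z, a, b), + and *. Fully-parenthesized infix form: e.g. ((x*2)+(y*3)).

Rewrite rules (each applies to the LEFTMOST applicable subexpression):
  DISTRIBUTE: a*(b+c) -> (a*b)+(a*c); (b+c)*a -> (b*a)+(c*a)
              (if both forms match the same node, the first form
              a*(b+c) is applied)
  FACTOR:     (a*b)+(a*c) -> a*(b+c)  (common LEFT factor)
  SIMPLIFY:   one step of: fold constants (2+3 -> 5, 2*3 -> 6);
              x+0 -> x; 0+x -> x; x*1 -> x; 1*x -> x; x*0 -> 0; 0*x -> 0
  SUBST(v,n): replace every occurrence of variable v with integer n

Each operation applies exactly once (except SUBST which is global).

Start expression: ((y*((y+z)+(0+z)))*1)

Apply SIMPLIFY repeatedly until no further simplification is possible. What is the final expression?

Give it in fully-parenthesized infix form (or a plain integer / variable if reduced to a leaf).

Answer: (y*((y+z)+z))

Derivation:
Start: ((y*((y+z)+(0+z)))*1)
Step 1: at root: ((y*((y+z)+(0+z)))*1) -> (y*((y+z)+(0+z))); overall: ((y*((y+z)+(0+z)))*1) -> (y*((y+z)+(0+z)))
Step 2: at RR: (0+z) -> z; overall: (y*((y+z)+(0+z))) -> (y*((y+z)+z))
Fixed point: (y*((y+z)+z))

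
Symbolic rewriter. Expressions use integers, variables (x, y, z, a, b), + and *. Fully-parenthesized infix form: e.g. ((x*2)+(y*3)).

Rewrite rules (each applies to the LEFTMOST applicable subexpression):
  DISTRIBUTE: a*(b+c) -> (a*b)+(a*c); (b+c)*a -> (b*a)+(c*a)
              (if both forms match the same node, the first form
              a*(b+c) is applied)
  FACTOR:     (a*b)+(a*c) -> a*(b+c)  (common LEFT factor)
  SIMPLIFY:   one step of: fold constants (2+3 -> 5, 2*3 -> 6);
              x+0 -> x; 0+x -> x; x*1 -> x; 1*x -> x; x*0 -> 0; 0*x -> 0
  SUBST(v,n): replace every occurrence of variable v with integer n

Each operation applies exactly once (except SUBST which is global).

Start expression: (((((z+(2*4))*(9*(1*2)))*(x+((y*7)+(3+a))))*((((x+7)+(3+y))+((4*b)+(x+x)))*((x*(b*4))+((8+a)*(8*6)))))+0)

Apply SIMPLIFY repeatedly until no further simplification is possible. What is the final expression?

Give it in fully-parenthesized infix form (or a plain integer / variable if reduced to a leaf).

Answer: ((((z+8)*18)*(x+((y*7)+(3+a))))*((((x+7)+(3+y))+((4*b)+(x+x)))*((x*(b*4))+((8+a)*48))))

Derivation:
Start: (((((z+(2*4))*(9*(1*2)))*(x+((y*7)+(3+a))))*((((x+7)+(3+y))+((4*b)+(x+x)))*((x*(b*4))+((8+a)*(8*6)))))+0)
Step 1: at root: (((((z+(2*4))*(9*(1*2)))*(x+((y*7)+(3+a))))*((((x+7)+(3+y))+((4*b)+(x+x)))*((x*(b*4))+((8+a)*(8*6)))))+0) -> ((((z+(2*4))*(9*(1*2)))*(x+((y*7)+(3+a))))*((((x+7)+(3+y))+((4*b)+(x+x)))*((x*(b*4))+((8+a)*(8*6))))); overall: (((((z+(2*4))*(9*(1*2)))*(x+((y*7)+(3+a))))*((((x+7)+(3+y))+((4*b)+(x+x)))*((x*(b*4))+((8+a)*(8*6)))))+0) -> ((((z+(2*4))*(9*(1*2)))*(x+((y*7)+(3+a))))*((((x+7)+(3+y))+((4*b)+(x+x)))*((x*(b*4))+((8+a)*(8*6)))))
Step 2: at LLLR: (2*4) -> 8; overall: ((((z+(2*4))*(9*(1*2)))*(x+((y*7)+(3+a))))*((((x+7)+(3+y))+((4*b)+(x+x)))*((x*(b*4))+((8+a)*(8*6))))) -> ((((z+8)*(9*(1*2)))*(x+((y*7)+(3+a))))*((((x+7)+(3+y))+((4*b)+(x+x)))*((x*(b*4))+((8+a)*(8*6)))))
Step 3: at LLRR: (1*2) -> 2; overall: ((((z+8)*(9*(1*2)))*(x+((y*7)+(3+a))))*((((x+7)+(3+y))+((4*b)+(x+x)))*((x*(b*4))+((8+a)*(8*6))))) -> ((((z+8)*(9*2))*(x+((y*7)+(3+a))))*((((x+7)+(3+y))+((4*b)+(x+x)))*((x*(b*4))+((8+a)*(8*6)))))
Step 4: at LLR: (9*2) -> 18; overall: ((((z+8)*(9*2))*(x+((y*7)+(3+a))))*((((x+7)+(3+y))+((4*b)+(x+x)))*((x*(b*4))+((8+a)*(8*6))))) -> ((((z+8)*18)*(x+((y*7)+(3+a))))*((((x+7)+(3+y))+((4*b)+(x+x)))*((x*(b*4))+((8+a)*(8*6)))))
Step 5: at RRRR: (8*6) -> 48; overall: ((((z+8)*18)*(x+((y*7)+(3+a))))*((((x+7)+(3+y))+((4*b)+(x+x)))*((x*(b*4))+((8+a)*(8*6))))) -> ((((z+8)*18)*(x+((y*7)+(3+a))))*((((x+7)+(3+y))+((4*b)+(x+x)))*((x*(b*4))+((8+a)*48))))
Fixed point: ((((z+8)*18)*(x+((y*7)+(3+a))))*((((x+7)+(3+y))+((4*b)+(x+x)))*((x*(b*4))+((8+a)*48))))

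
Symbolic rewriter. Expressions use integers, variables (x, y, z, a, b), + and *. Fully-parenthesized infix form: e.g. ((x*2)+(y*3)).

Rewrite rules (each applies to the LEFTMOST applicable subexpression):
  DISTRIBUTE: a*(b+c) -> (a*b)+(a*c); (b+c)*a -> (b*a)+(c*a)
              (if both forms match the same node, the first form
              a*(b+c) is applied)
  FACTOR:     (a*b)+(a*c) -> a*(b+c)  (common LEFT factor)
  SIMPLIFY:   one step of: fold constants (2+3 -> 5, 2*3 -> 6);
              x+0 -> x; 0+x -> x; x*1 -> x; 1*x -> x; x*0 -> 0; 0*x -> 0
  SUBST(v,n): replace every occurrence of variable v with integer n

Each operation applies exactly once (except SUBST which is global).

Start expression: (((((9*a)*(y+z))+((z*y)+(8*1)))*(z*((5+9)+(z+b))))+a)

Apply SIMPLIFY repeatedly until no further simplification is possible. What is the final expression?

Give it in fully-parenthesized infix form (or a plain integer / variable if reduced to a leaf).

Answer: (((((9*a)*(y+z))+((z*y)+8))*(z*(14+(z+b))))+a)

Derivation:
Start: (((((9*a)*(y+z))+((z*y)+(8*1)))*(z*((5+9)+(z+b))))+a)
Step 1: at LLRR: (8*1) -> 8; overall: (((((9*a)*(y+z))+((z*y)+(8*1)))*(z*((5+9)+(z+b))))+a) -> (((((9*a)*(y+z))+((z*y)+8))*(z*((5+9)+(z+b))))+a)
Step 2: at LRRL: (5+9) -> 14; overall: (((((9*a)*(y+z))+((z*y)+8))*(z*((5+9)+(z+b))))+a) -> (((((9*a)*(y+z))+((z*y)+8))*(z*(14+(z+b))))+a)
Fixed point: (((((9*a)*(y+z))+((z*y)+8))*(z*(14+(z+b))))+a)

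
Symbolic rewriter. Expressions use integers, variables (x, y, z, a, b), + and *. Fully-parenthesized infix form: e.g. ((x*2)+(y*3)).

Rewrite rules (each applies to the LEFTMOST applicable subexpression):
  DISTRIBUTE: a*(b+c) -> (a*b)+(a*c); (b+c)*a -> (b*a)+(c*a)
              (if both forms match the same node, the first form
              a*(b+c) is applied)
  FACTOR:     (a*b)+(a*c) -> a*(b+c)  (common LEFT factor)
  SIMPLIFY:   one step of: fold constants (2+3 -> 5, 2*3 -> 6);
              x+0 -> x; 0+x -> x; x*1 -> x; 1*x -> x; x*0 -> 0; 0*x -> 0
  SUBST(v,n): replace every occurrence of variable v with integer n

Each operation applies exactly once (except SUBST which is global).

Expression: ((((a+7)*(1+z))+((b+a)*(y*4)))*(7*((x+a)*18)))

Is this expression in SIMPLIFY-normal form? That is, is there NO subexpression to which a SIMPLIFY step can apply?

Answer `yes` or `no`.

Expression: ((((a+7)*(1+z))+((b+a)*(y*4)))*(7*((x+a)*18)))
Scanning for simplifiable subexpressions (pre-order)...
  at root: ((((a+7)*(1+z))+((b+a)*(y*4)))*(7*((x+a)*18))) (not simplifiable)
  at L: (((a+7)*(1+z))+((b+a)*(y*4))) (not simplifiable)
  at LL: ((a+7)*(1+z)) (not simplifiable)
  at LLL: (a+7) (not simplifiable)
  at LLR: (1+z) (not simplifiable)
  at LR: ((b+a)*(y*4)) (not simplifiable)
  at LRL: (b+a) (not simplifiable)
  at LRR: (y*4) (not simplifiable)
  at R: (7*((x+a)*18)) (not simplifiable)
  at RR: ((x+a)*18) (not simplifiable)
  at RRL: (x+a) (not simplifiable)
Result: no simplifiable subexpression found -> normal form.

Answer: yes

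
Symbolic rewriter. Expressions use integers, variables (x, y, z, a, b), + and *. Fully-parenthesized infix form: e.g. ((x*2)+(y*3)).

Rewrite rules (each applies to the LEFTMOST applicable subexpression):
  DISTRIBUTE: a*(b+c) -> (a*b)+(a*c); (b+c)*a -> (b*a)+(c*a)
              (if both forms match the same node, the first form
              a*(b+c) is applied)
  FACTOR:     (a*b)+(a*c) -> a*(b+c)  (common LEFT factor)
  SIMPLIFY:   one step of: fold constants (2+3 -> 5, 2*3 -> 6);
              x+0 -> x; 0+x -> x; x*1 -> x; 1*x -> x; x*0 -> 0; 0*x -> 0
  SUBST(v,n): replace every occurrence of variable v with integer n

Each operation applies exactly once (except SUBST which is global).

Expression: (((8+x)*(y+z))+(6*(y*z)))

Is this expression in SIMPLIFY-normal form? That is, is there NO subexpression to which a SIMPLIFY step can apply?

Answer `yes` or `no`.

Answer: yes

Derivation:
Expression: (((8+x)*(y+z))+(6*(y*z)))
Scanning for simplifiable subexpressions (pre-order)...
  at root: (((8+x)*(y+z))+(6*(y*z))) (not simplifiable)
  at L: ((8+x)*(y+z)) (not simplifiable)
  at LL: (8+x) (not simplifiable)
  at LR: (y+z) (not simplifiable)
  at R: (6*(y*z)) (not simplifiable)
  at RR: (y*z) (not simplifiable)
Result: no simplifiable subexpression found -> normal form.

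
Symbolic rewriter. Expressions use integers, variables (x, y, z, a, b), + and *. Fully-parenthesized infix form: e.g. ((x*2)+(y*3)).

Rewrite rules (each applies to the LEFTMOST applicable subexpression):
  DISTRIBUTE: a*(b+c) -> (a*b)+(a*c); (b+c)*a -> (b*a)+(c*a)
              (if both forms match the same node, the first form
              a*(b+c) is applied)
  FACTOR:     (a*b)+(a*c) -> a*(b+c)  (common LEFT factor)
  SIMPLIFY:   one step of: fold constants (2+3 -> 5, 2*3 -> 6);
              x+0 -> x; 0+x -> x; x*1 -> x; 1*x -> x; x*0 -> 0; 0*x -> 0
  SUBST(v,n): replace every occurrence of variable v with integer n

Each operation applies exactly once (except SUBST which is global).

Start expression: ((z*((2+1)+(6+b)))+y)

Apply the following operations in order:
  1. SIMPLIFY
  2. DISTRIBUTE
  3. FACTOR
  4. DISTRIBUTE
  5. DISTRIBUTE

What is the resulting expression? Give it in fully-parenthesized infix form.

Start: ((z*((2+1)+(6+b)))+y)
Apply SIMPLIFY at LRL (target: (2+1)): ((z*((2+1)+(6+b)))+y) -> ((z*(3+(6+b)))+y)
Apply DISTRIBUTE at L (target: (z*(3+(6+b)))): ((z*(3+(6+b)))+y) -> (((z*3)+(z*(6+b)))+y)
Apply FACTOR at L (target: ((z*3)+(z*(6+b)))): (((z*3)+(z*(6+b)))+y) -> ((z*(3+(6+b)))+y)
Apply DISTRIBUTE at L (target: (z*(3+(6+b)))): ((z*(3+(6+b)))+y) -> (((z*3)+(z*(6+b)))+y)
Apply DISTRIBUTE at LR (target: (z*(6+b))): (((z*3)+(z*(6+b)))+y) -> (((z*3)+((z*6)+(z*b)))+y)

Answer: (((z*3)+((z*6)+(z*b)))+y)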